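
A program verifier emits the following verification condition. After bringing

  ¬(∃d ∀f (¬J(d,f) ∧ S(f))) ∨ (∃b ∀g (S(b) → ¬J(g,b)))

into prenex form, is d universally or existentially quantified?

universal

Eliminate → and ↔ using ¬ and ∨.
  ¬(∃d ∀f (¬J(d,f) ∧ S(f))) ∨ (∃b ∀g (¬S(b) ∨ ¬J(g,b)))
Move each ¬ inward, flipping quantifiers it crosses:
  (∀d ∃f (J(d,f) ∨ ¬S(f))) ∨ (∃b ∀g (¬S(b) ∨ ¬J(g,b)))
All bound variables are already distinct, so no renaming is needed.
Finally move all quantifiers to the prefix:
  ∀d ∃f ∃b ∀g (J(d,f) ∨ ¬S(f) ∨ ¬S(b) ∨ ¬J(g,b))
The quantifier ∃d sits under an odd number of negations (counting the antecedent side of each →), so it flips to ∀d.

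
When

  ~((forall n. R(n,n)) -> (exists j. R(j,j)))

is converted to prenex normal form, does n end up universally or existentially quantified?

First replace A → B with ¬A ∨ B.
  ~(~(forall n. R(n,n)) | (exists j. R(j,j)))
Drive negations inward (¬∀x A ≡ ∃x ¬A, ¬∃x A ≡ ∀x ¬A, De Morgan for ∧/∨):
  (forall n. R(n,n)) & (forall j. ~R(j,j))
Finally move all quantifiers to the prefix:
  forall n. forall j. (R(n,n) & ~R(j,j))
The quantifier forall n sits under an even number of negations (counting the antecedent side of each →), so it remains universal.

universal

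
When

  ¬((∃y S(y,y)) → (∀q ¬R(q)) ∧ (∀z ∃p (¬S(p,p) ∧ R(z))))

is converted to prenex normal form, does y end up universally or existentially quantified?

existential

Eliminate → and ↔ using ¬ and ∨.
  ¬(¬(∃y S(y,y)) ∨ (∀q ¬R(q)) ∧ (∀z ∃p (¬S(p,p) ∧ R(z))))
Move each ¬ inward, flipping quantifiers it crosses:
  (∃y S(y,y)) ∧ ((∃q R(q)) ∨ (∃z ∀p (S(p,p) ∨ ¬R(z))))
All bound variables are already distinct, so no renaming is needed.
Finally move all quantifiers to the prefix:
  ∃y ∃q ∃z ∀p (S(y,y) ∧ (R(q) ∨ S(p,p) ∨ ¬R(z)))
The quantifier ∃y sits under an even number of negations (counting the antecedent side of each →), so it remains existential.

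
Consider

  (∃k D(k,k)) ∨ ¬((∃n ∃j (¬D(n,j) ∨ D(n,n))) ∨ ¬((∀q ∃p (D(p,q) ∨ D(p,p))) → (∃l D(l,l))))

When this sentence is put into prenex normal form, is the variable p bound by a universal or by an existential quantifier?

Rewrite implications/biconditionals: A → B as ¬A ∨ B.
  (∃k D(k,k)) ∨ ¬((∃n ∃j (¬D(n,j) ∨ D(n,n))) ∨ ¬(¬(∀q ∃p (D(p,q) ∨ D(p,p))) ∨ (∃l D(l,l))))
Move each ¬ inward, flipping quantifiers it crosses:
  (∃k D(k,k)) ∨ (∀n ∀j (D(n,j) ∧ ¬D(n,n))) ∧ ((∃q ∀p (¬D(p,q) ∧ ¬D(p,p))) ∨ (∃l D(l,l)))
Finally move all quantifiers to the prefix:
  ∃k ∀n ∀j ∃q ∀p ∃l (D(k,k) ∨ D(n,j) ∧ ¬D(n,n) ∧ (¬D(p,q) ∧ ¬D(p,p) ∨ D(l,l)))
The quantifier ∃p sits under an odd number of negations (counting the antecedent side of each →), so it flips to ∀p.

universal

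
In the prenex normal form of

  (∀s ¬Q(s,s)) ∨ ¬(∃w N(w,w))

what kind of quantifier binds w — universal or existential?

Drive negations inward (¬∀x A ≡ ∃x ¬A, ¬∃x A ≡ ∀x ¬A, De Morgan for ∧/∨):
  (∀s ¬Q(s,s)) ∨ (∀w ¬N(w,w))
All bound variables are already distinct, so no renaming is needed.
Extract every quantifier outward, since the variables are now distinct and don't occur free across branches:
  ∀s ∀w (¬Q(s,s) ∨ ¬N(w,w))
The quantifier ∃w sits under an odd number of negations, so it flips to ∀w.

universal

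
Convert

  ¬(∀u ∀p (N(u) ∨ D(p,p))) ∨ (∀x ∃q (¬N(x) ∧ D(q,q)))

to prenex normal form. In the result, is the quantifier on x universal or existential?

universal

Drive negations inward (¬∀x A ≡ ∃x ¬A, ¬∃x A ≡ ∀x ¬A, De Morgan for ∧/∨):
  (∃u ∃p (¬N(u) ∧ ¬D(p,p))) ∨ (∀x ∃q (¬N(x) ∧ D(q,q)))
Extract every quantifier outward, since the variables are now distinct and don't occur free across branches:
  ∃u ∃p ∀x ∃q (¬N(u) ∧ ¬D(p,p) ∨ ¬N(x) ∧ D(q,q))
The quantifier ∀x sits under an even number of negations, so it remains universal.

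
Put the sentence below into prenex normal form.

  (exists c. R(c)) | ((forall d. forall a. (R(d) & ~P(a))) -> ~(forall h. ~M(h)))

exists c. exists d. exists a. exists h. (R(c) | ~R(d) | P(a) | M(h))

First replace A → B with ¬A ∨ B.
  (exists c. R(c)) | ~(forall d. forall a. (R(d) & ~P(a))) | ~(forall h. ~M(h))
Push ¬ through the quantifiers and connectives to reach negation normal form:
  (exists c. R(c)) | (exists d. exists a. (~R(d) | P(a))) | (exists h. M(h))
Extract every quantifier outward, since the variables are now distinct and don't occur free across branches:
  exists c. exists d. exists a. exists h. (R(c) | ~R(d) | P(a) | M(h))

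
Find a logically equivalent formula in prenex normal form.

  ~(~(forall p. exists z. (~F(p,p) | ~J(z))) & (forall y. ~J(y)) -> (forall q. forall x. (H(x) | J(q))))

exists p. forall z. forall y. exists q. exists x. (F(p,p) & J(z) & ~J(y) & ~H(x) & ~J(q))

Rewrite implications/biconditionals: A → B as ¬A ∨ B.
  ~(~(~(forall p. exists z. (~F(p,p) | ~J(z))) & (forall y. ~J(y))) | (forall q. forall x. (H(x) | J(q))))
Move each ¬ inward, flipping quantifiers it crosses:
  (exists p. forall z. (F(p,p) & J(z))) & (forall y. ~J(y)) & (exists q. exists x. (~H(x) & ~J(q)))
All bound variables are already distinct, so no renaming is needed.
Extract every quantifier outward, since the variables are now distinct and don't occur free across branches:
  exists p. forall z. forall y. exists q. exists x. (F(p,p) & J(z) & ~J(y) & ~H(x) & ~J(q))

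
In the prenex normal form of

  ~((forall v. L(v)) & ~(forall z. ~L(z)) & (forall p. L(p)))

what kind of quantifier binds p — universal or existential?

existential

Move each ¬ inward, flipping quantifiers it crosses:
  (exists v. ~L(v)) | (forall z. ~L(z)) | (exists p. ~L(p))
All bound variables are already distinct, so no renaming is needed.
Finally move all quantifiers to the prefix:
  exists v. forall z. exists p. (~L(v) | ~L(z) | ~L(p))
The quantifier forall p sits under an odd number of negations, so it flips to exists p.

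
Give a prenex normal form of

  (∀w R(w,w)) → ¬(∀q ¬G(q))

Eliminate → and ↔ using ¬ and ∨.
  ¬(∀w R(w,w)) ∨ ¬(∀q ¬G(q))
Drive negations inward (¬∀x A ≡ ∃x ¬A, ¬∃x A ≡ ∀x ¬A, De Morgan for ∧/∨):
  (∃w ¬R(w,w)) ∨ (∃q G(q))
All bound variables are already distinct, so no renaming is needed.
Extract every quantifier outward, since the variables are now distinct and don't occur free across branches:
  ∃w ∃q (¬R(w,w) ∨ G(q))

∃w ∃q (¬R(w,w) ∨ G(q))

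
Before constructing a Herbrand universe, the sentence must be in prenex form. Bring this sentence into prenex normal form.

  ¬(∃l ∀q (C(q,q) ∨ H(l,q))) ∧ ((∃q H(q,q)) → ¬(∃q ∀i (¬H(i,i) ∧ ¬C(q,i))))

∀l ∃q ∀s ∀a ∃i (¬C(q,q) ∧ ¬H(l,q) ∧ (¬H(s,s) ∨ H(i,i) ∨ C(a,i)))

First replace A → B with ¬A ∨ B.
  ¬(∃l ∀q (C(q,q) ∨ H(l,q))) ∧ (¬(∃q H(q,q)) ∨ ¬(∃q ∀i (¬H(i,i) ∧ ¬C(q,i))))
Push ¬ through the quantifiers and connectives to reach negation normal form:
  (∀l ∃q (¬C(q,q) ∧ ¬H(l,q))) ∧ ((∀q ¬H(q,q)) ∨ (∀q ∃i (H(i,i) ∨ C(q,i))))
Rename bound variables to avoid capture: q↦s, q↦a.
  (∀l ∃q (¬C(q,q) ∧ ¬H(l,q))) ∧ ((∀s ¬H(s,s)) ∨ (∀a ∃i (H(i,i) ∨ C(a,i))))
Pull the quantifiers to the front (each side's bound variable is not free in the other side):
  ∀l ∃q ∀s ∀a ∃i (¬C(q,q) ∧ ¬H(l,q) ∧ (¬H(s,s) ∨ H(i,i) ∨ C(a,i)))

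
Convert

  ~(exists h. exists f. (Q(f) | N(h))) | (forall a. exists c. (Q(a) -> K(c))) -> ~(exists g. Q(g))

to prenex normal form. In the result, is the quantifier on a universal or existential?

Eliminate → and ↔ using ¬ and ∨.
  ~(~(exists h. exists f. (Q(f) | N(h))) | (forall a. exists c. (~Q(a) | K(c)))) | ~(exists g. Q(g))
Drive negations inward (¬∀x A ≡ ∃x ¬A, ¬∃x A ≡ ∀x ¬A, De Morgan for ∧/∨):
  (exists h. exists f. (Q(f) | N(h))) & (exists a. forall c. (Q(a) & ~K(c))) | (forall g. ~Q(g))
Finally move all quantifiers to the prefix:
  exists h. exists f. exists a. forall c. forall g. ((Q(f) | N(h)) & Q(a) & ~K(c) | ~Q(g))
The quantifier forall a sits under an odd number of negations (counting the antecedent side of each →), so it flips to exists a.

existential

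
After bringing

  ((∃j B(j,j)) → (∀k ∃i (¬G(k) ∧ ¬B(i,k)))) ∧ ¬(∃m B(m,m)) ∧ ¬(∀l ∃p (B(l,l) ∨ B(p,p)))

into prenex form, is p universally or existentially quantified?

universal

Eliminate → and ↔ using ¬ and ∨.
  (¬(∃j B(j,j)) ∨ (∀k ∃i (¬G(k) ∧ ¬B(i,k)))) ∧ ¬(∃m B(m,m)) ∧ ¬(∀l ∃p (B(l,l) ∨ B(p,p)))
Drive negations inward (¬∀x A ≡ ∃x ¬A, ¬∃x A ≡ ∀x ¬A, De Morgan for ∧/∨):
  ((∀j ¬B(j,j)) ∨ (∀k ∃i (¬G(k) ∧ ¬B(i,k)))) ∧ (∀m ¬B(m,m)) ∧ (∃l ∀p (¬B(l,l) ∧ ¬B(p,p)))
All bound variables are already distinct, so no renaming is needed.
Finally move all quantifiers to the prefix:
  ∀j ∀k ∃i ∀m ∃l ∀p ((¬B(j,j) ∨ ¬G(k) ∧ ¬B(i,k)) ∧ ¬B(m,m) ∧ ¬B(l,l) ∧ ¬B(p,p))
The quantifier ∃p sits under an odd number of negations (counting the antecedent side of each →), so it flips to ∀p.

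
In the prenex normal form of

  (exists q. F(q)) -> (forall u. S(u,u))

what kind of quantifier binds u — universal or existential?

First replace A → B with ¬A ∨ B.
  ~(exists q. F(q)) | (forall u. S(u,u))
Move each ¬ inward, flipping quantifiers it crosses:
  (forall q. ~F(q)) | (forall u. S(u,u))
All bound variables are already distinct, so no renaming is needed.
Finally move all quantifiers to the prefix:
  forall q. forall u. (~F(q) | S(u,u))
The quantifier forall u sits under an even number of negations (counting the antecedent side of each →), so it remains universal.

universal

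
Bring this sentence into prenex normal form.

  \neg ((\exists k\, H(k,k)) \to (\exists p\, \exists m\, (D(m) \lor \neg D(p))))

\exists k\, \forall p\, \forall m\, (H(k,k) \land \neg D(m) \land D(p))

Eliminate → and ↔ using ¬ and ∨.
  \neg (\neg (\exists k\, H(k,k)) \lor (\exists p\, \exists m\, (D(m) \lor \neg D(p))))
Drive negations inward (¬∀x A ≡ ∃x ¬A, ¬∃x A ≡ ∀x ¬A, De Morgan for ∧/∨):
  (\exists k\, H(k,k)) \land (\forall p\, \forall m\, (\neg D(m) \land D(p)))
Finally move all quantifiers to the prefix:
  \exists k\, \forall p\, \forall m\, (H(k,k) \land \neg D(m) \land D(p))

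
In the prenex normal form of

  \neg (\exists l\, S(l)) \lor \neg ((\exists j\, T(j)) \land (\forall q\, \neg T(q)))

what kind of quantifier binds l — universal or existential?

Move each ¬ inward, flipping quantifiers it crosses:
  (\forall l\, \neg S(l)) \lor (\forall j\, \neg T(j)) \lor (\exists q\, T(q))
All bound variables are already distinct, so no renaming is needed.
Extract every quantifier outward, since the variables are now distinct and don't occur free across branches:
  \forall l\, \forall j\, \exists q\, (\neg S(l) \lor \neg T(j) \lor T(q))
The quantifier \exists l sits under an odd number of negations, so it flips to \forall l.

universal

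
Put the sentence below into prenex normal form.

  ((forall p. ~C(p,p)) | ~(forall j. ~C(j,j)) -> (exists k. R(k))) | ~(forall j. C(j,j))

exists p. forall j. exists k. exists w1. (C(p,p) & ~C(j,j) | R(k) | ~C(w1,w1))

Rewrite implications/biconditionals: A → B as ¬A ∨ B.
  ~((forall p. ~C(p,p)) | ~(forall j. ~C(j,j))) | (exists k. R(k)) | ~(forall j. C(j,j))
Move each ¬ inward, flipping quantifiers it crosses:
  (exists p. C(p,p)) & (forall j. ~C(j,j)) | (exists k. R(k)) | (exists j. ~C(j,j))
Give each quantifier a distinct variable: j↦w1.
  (exists p. C(p,p)) & (forall j. ~C(j,j)) | (exists k. R(k)) | (exists w1. ~C(w1,w1))
Pull the quantifiers to the front (each side's bound variable is not free in the other side):
  exists p. forall j. exists k. exists w1. (C(p,p) & ~C(j,j) | R(k) | ~C(w1,w1))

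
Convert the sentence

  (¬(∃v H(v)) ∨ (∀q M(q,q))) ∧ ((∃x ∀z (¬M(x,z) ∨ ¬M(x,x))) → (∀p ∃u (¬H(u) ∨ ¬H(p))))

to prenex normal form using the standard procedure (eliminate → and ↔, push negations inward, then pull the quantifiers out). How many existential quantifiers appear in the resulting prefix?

Rewrite implications/biconditionals: A → B as ¬A ∨ B.
  (¬(∃v H(v)) ∨ (∀q M(q,q))) ∧ (¬(∃x ∀z (¬M(x,z) ∨ ¬M(x,x))) ∨ (∀p ∃u (¬H(u) ∨ ¬H(p))))
Move each ¬ inward, flipping quantifiers it crosses:
  ((∀v ¬H(v)) ∨ (∀q M(q,q))) ∧ ((∀x ∃z (M(x,z) ∧ M(x,x))) ∨ (∀p ∃u (¬H(u) ∨ ¬H(p))))
All bound variables are already distinct, so no renaming is needed.
Extract every quantifier outward, since the variables are now distinct and don't occur free across branches:
  ∀v ∀q ∀x ∃z ∀p ∃u ((¬H(v) ∨ M(q,q)) ∧ (M(x,z) ∧ M(x,x) ∨ ¬H(u) ∨ ¬H(p)))
The prefix is ∀v ∀q ∀x ∃z ∀p ∃u: 4 universal, 2 existential.

2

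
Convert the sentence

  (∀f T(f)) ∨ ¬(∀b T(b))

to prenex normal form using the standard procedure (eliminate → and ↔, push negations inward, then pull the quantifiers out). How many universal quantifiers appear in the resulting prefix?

1

Push ¬ through the quantifiers and connectives to reach negation normal form:
  (∀f T(f)) ∨ (∃b ¬T(b))
Pull the quantifiers to the front (each side's bound variable is not free in the other side):
  ∀f ∃b (T(f) ∨ ¬T(b))
The prefix is ∀f ∃b: 1 universal, 1 existential.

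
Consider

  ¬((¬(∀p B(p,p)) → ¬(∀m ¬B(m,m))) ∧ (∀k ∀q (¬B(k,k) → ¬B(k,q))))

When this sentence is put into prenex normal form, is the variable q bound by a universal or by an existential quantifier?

Eliminate → and ↔ using ¬ and ∨.
  ¬((¬¬(∀p B(p,p)) ∨ ¬(∀m ¬B(m,m))) ∧ (∀k ∀q (¬¬B(k,k) ∨ ¬B(k,q))))
Push ¬ through the quantifiers and connectives to reach negation normal form:
  (∃p ¬B(p,p)) ∧ (∀m ¬B(m,m)) ∨ (∃k ∃q (¬B(k,k) ∧ B(k,q)))
Extract every quantifier outward, since the variables are now distinct and don't occur free across branches:
  ∃p ∀m ∃k ∃q (¬B(p,p) ∧ ¬B(m,m) ∨ ¬B(k,k) ∧ B(k,q))
The quantifier ∀q sits under an odd number of negations (counting the antecedent side of each →), so it flips to ∃q.

existential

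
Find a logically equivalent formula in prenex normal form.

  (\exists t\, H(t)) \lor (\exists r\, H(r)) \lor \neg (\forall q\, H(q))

\exists t\, \exists r\, \exists q\, (H(t) \lor H(r) \lor \neg H(q))

Push ¬ through the quantifiers and connectives to reach negation normal form:
  (\exists t\, H(t)) \lor (\exists r\, H(r)) \lor (\exists q\, \neg H(q))
Pull the quantifiers to the front (each side's bound variable is not free in the other side):
  \exists t\, \exists r\, \exists q\, (H(t) \lor H(r) \lor \neg H(q))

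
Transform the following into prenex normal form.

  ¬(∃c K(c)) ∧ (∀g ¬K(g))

Move each ¬ inward, flipping quantifiers it crosses:
  (∀c ¬K(c)) ∧ (∀g ¬K(g))
Pull the quantifiers to the front (each side's bound variable is not free in the other side):
  ∀c ∀g (¬K(c) ∧ ¬K(g))

∀c ∀g (¬K(c) ∧ ¬K(g))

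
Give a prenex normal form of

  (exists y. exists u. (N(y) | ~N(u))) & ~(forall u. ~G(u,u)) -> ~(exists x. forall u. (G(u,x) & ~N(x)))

Eliminate → and ↔ using ¬ and ∨.
  ~((exists y. exists u. (N(y) | ~N(u))) & ~(forall u. ~G(u,u))) | ~(exists x. forall u. (G(u,x) & ~N(x)))
Move each ¬ inward, flipping quantifiers it crosses:
  (forall y. forall u. (~N(y) & N(u))) | (forall u. ~G(u,u)) | (forall x. exists u. (~G(u,x) | N(x)))
Standardize variables apart so no two quantifiers bind the same name: u↦s, u↦z.
  (forall y. forall u. (~N(y) & N(u))) | (forall s. ~G(s,s)) | (forall x. exists z. (~G(z,x) | N(x)))
Finally move all quantifiers to the prefix:
  forall y. forall u. forall s. forall x. exists z. (~N(y) & N(u) | ~G(s,s) | ~G(z,x) | N(x))

forall y. forall u. forall s. forall x. exists z. (~N(y) & N(u) | ~G(s,s) | ~G(z,x) | N(x))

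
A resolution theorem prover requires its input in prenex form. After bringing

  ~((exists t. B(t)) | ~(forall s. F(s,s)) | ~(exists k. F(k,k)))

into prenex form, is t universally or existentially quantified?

universal

Move each ¬ inward, flipping quantifiers it crosses:
  (forall t. ~B(t)) & (forall s. F(s,s)) & (exists k. F(k,k))
All bound variables are already distinct, so no renaming is needed.
Extract every quantifier outward, since the variables are now distinct and don't occur free across branches:
  forall t. forall s. exists k. (~B(t) & F(s,s) & F(k,k))
The quantifier exists t sits under an odd number of negations, so it flips to forall t.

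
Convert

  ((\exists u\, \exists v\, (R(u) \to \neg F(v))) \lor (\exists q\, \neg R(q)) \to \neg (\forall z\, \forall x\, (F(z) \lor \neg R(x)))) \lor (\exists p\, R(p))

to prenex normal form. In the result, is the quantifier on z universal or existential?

existential

Eliminate → and ↔ using ¬ and ∨.
  \neg ((\exists u\, \exists v\, (\neg R(u) \lor \neg F(v))) \lor (\exists q\, \neg R(q))) \lor \neg (\forall z\, \forall x\, (F(z) \lor \neg R(x))) \lor (\exists p\, R(p))
Move each ¬ inward, flipping quantifiers it crosses:
  (\forall u\, \forall v\, (R(u) \land F(v))) \land (\forall q\, R(q)) \lor (\exists z\, \exists x\, (\neg F(z) \land R(x))) \lor (\exists p\, R(p))
Finally move all quantifiers to the prefix:
  \forall u\, \forall v\, \forall q\, \exists z\, \exists x\, \exists p\, (R(u) \land F(v) \land R(q) \lor \neg F(z) \land R(x) \lor R(p))
The quantifier \forall z sits under an odd number of negations (counting the antecedent side of each →), so it flips to \exists z.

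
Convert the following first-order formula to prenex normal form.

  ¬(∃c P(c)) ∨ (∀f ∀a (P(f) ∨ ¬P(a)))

Push ¬ through the quantifiers and connectives to reach negation normal form:
  (∀c ¬P(c)) ∨ (∀f ∀a (P(f) ∨ ¬P(a)))
All bound variables are already distinct, so no renaming is needed.
Pull the quantifiers to the front (each side's bound variable is not free in the other side):
  ∀c ∀f ∀a (¬P(c) ∨ P(f) ∨ ¬P(a))

∀c ∀f ∀a (¬P(c) ∨ P(f) ∨ ¬P(a))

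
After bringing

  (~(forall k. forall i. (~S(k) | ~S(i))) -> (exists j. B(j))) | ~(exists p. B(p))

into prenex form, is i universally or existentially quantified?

universal

Rewrite implications/biconditionals: A → B as ¬A ∨ B.
  ~~(forall k. forall i. (~S(k) | ~S(i))) | (exists j. B(j)) | ~(exists p. B(p))
Drive negations inward (¬∀x A ≡ ∃x ¬A, ¬∃x A ≡ ∀x ¬A, De Morgan for ∧/∨):
  (forall k. forall i. (~S(k) | ~S(i))) | (exists j. B(j)) | (forall p. ~B(p))
Extract every quantifier outward, since the variables are now distinct and don't occur free across branches:
  forall k. forall i. exists j. forall p. (~S(k) | ~S(i) | B(j) | ~B(p))
The quantifier forall i sits under an even number of negations (counting the antecedent side of each →), so it remains universal.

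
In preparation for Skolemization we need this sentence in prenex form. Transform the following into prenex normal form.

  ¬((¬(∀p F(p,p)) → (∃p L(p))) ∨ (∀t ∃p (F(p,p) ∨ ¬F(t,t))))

∃p ∀r ∃t ∀a (¬F(p,p) ∧ ¬L(r) ∧ ¬F(a,a) ∧ F(t,t))

First replace A → B with ¬A ∨ B.
  ¬(¬¬(∀p F(p,p)) ∨ (∃p L(p)) ∨ (∀t ∃p (F(p,p) ∨ ¬F(t,t))))
Drive negations inward (¬∀x A ≡ ∃x ¬A, ¬∃x A ≡ ∀x ¬A, De Morgan for ∧/∨):
  (∃p ¬F(p,p)) ∧ (∀p ¬L(p)) ∧ (∃t ∀p (¬F(p,p) ∧ F(t,t)))
Give each quantifier a distinct variable: p↦r, p↦a.
  (∃p ¬F(p,p)) ∧ (∀r ¬L(r)) ∧ (∃t ∀a (¬F(a,a) ∧ F(t,t)))
Finally move all quantifiers to the prefix:
  ∃p ∀r ∃t ∀a (¬F(p,p) ∧ ¬L(r) ∧ ¬F(a,a) ∧ F(t,t))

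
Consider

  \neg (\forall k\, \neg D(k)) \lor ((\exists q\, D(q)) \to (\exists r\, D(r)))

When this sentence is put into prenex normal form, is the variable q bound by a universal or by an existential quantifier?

universal

First replace A → B with ¬A ∨ B.
  \neg (\forall k\, \neg D(k)) \lor \neg (\exists q\, D(q)) \lor (\exists r\, D(r))
Push ¬ through the quantifiers and connectives to reach negation normal form:
  (\exists k\, D(k)) \lor (\forall q\, \neg D(q)) \lor (\exists r\, D(r))
All bound variables are already distinct, so no renaming is needed.
Pull the quantifiers to the front (each side's bound variable is not free in the other side):
  \exists k\, \forall q\, \exists r\, (D(k) \lor \neg D(q) \lor D(r))
The quantifier \exists q sits under an odd number of negations (counting the antecedent side of each →), so it flips to \forall q.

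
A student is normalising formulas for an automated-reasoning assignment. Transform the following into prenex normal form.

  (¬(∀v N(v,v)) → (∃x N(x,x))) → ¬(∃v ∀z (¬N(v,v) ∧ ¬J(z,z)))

∃v ∀x ∀x1 ∃z (¬N(v,v) ∧ ¬N(x,x) ∨ N(x1,x1) ∨ J(z,z))

Eliminate → and ↔ using ¬ and ∨.
  ¬(¬¬(∀v N(v,v)) ∨ (∃x N(x,x))) ∨ ¬(∃v ∀z (¬N(v,v) ∧ ¬J(z,z)))
Drive negations inward (¬∀x A ≡ ∃x ¬A, ¬∃x A ≡ ∀x ¬A, De Morgan for ∧/∨):
  (∃v ¬N(v,v)) ∧ (∀x ¬N(x,x)) ∨ (∀v ∃z (N(v,v) ∨ J(z,z)))
Rename bound variables to avoid capture: v↦x1.
  (∃v ¬N(v,v)) ∧ (∀x ¬N(x,x)) ∨ (∀x1 ∃z (N(x1,x1) ∨ J(z,z)))
Finally move all quantifiers to the prefix:
  ∃v ∀x ∀x1 ∃z (¬N(v,v) ∧ ¬N(x,x) ∨ N(x1,x1) ∨ J(z,z))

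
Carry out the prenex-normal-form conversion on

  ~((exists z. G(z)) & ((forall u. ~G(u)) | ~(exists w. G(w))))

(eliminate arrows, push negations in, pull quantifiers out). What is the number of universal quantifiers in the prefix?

Drive negations inward (¬∀x A ≡ ∃x ¬A, ¬∃x A ≡ ∀x ¬A, De Morgan for ∧/∨):
  (forall z. ~G(z)) | (exists u. G(u)) & (exists w. G(w))
Finally move all quantifiers to the prefix:
  forall z. exists u. exists w. (~G(z) | G(u) & G(w))
The prefix is forall z exists u exists w: 1 universal, 2 existential.

1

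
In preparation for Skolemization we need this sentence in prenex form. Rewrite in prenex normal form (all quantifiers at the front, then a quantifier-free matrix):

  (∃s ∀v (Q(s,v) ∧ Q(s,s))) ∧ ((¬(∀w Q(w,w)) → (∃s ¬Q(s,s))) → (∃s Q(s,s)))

∃s ∀v ∃w ∀x ∃u1 (Q(s,v) ∧ Q(s,s) ∧ (¬Q(w,w) ∧ Q(x,x) ∨ Q(u1,u1)))

Eliminate → and ↔ using ¬ and ∨.
  (∃s ∀v (Q(s,v) ∧ Q(s,s))) ∧ (¬(¬¬(∀w Q(w,w)) ∨ (∃s ¬Q(s,s))) ∨ (∃s Q(s,s)))
Move each ¬ inward, flipping quantifiers it crosses:
  (∃s ∀v (Q(s,v) ∧ Q(s,s))) ∧ ((∃w ¬Q(w,w)) ∧ (∀s Q(s,s)) ∨ (∃s Q(s,s)))
Give each quantifier a distinct variable: s↦x, s↦u1.
  (∃s ∀v (Q(s,v) ∧ Q(s,s))) ∧ ((∃w ¬Q(w,w)) ∧ (∀x Q(x,x)) ∨ (∃u1 Q(u1,u1)))
Extract every quantifier outward, since the variables are now distinct and don't occur free across branches:
  ∃s ∀v ∃w ∀x ∃u1 (Q(s,v) ∧ Q(s,s) ∧ (¬Q(w,w) ∧ Q(x,x) ∨ Q(u1,u1)))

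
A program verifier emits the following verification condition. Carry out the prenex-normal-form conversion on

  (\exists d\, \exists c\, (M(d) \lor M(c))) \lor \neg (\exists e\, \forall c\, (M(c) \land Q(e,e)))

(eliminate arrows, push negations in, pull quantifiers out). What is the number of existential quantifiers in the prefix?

3

Drive negations inward (¬∀x A ≡ ∃x ¬A, ¬∃x A ≡ ∀x ¬A, De Morgan for ∧/∨):
  (\exists d\, \exists c\, (M(d) \lor M(c))) \lor (\forall e\, \exists c\, (\neg M(c) \lor \neg Q(e,e)))
Standardize variables apart so no two quantifiers bind the same name: c↦u.
  (\exists d\, \exists c\, (M(d) \lor M(c))) \lor (\forall e\, \exists u\, (\neg M(u) \lor \neg Q(e,e)))
Extract every quantifier outward, since the variables are now distinct and don't occur free across branches:
  \exists d\, \exists c\, \forall e\, \exists u\, (M(d) \lor M(c) \lor \neg M(u) \lor \neg Q(e,e))
The prefix is \exists d \exists c \forall e \exists u: 1 universal, 3 existential.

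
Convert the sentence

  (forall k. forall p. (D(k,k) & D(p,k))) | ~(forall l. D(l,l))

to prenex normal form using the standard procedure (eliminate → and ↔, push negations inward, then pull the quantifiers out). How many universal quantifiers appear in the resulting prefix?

2

Push ¬ through the quantifiers and connectives to reach negation normal form:
  (forall k. forall p. (D(k,k) & D(p,k))) | (exists l. ~D(l,l))
Extract every quantifier outward, since the variables are now distinct and don't occur free across branches:
  forall k. forall p. exists l. (D(k,k) & D(p,k) | ~D(l,l))
The prefix is forall k forall p exists l: 2 universal, 1 existential.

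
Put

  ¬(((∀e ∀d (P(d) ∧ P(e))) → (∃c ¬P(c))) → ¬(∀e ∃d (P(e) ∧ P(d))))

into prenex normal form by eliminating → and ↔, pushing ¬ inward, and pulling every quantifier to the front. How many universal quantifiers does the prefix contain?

Rewrite implications/biconditionals: A → B as ¬A ∨ B.
  ¬(¬(¬(∀e ∀d (P(d) ∧ P(e))) ∨ (∃c ¬P(c))) ∨ ¬(∀e ∃d (P(e) ∧ P(d))))
Move each ¬ inward, flipping quantifiers it crosses:
  ((∃e ∃d (¬P(d) ∨ ¬P(e))) ∨ (∃c ¬P(c))) ∧ (∀e ∃d (P(e) ∧ P(d)))
Standardize variables apart so no two quantifiers bind the same name: e↦w, d↦t.
  ((∃e ∃d (¬P(d) ∨ ¬P(e))) ∨ (∃c ¬P(c))) ∧ (∀w ∃t (P(w) ∧ P(t)))
Pull the quantifiers to the front (each side's bound variable is not free in the other side):
  ∃e ∃d ∃c ∀w ∃t ((¬P(d) ∨ ¬P(e) ∨ ¬P(c)) ∧ P(w) ∧ P(t))
The prefix is ∃e ∃d ∃c ∀w ∃t: 1 universal, 4 existential.

1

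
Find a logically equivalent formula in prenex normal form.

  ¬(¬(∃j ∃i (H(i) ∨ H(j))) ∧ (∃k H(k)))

Drive negations inward (¬∀x A ≡ ∃x ¬A, ¬∃x A ≡ ∀x ¬A, De Morgan for ∧/∨):
  (∃j ∃i (H(i) ∨ H(j))) ∨ (∀k ¬H(k))
All bound variables are already distinct, so no renaming is needed.
Extract every quantifier outward, since the variables are now distinct and don't occur free across branches:
  ∃j ∃i ∀k (H(i) ∨ H(j) ∨ ¬H(k))

∃j ∃i ∀k (H(i) ∨ H(j) ∨ ¬H(k))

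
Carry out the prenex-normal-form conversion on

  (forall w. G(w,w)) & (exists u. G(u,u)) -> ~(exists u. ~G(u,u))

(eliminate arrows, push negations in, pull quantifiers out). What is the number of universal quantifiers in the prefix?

Eliminate → and ↔ using ¬ and ∨.
  ~((forall w. G(w,w)) & (exists u. G(u,u))) | ~(exists u. ~G(u,u))
Move each ¬ inward, flipping quantifiers it crosses:
  (exists w. ~G(w,w)) | (forall u. ~G(u,u)) | (forall u. G(u,u))
Give each quantifier a distinct variable: u↦p.
  (exists w. ~G(w,w)) | (forall u. ~G(u,u)) | (forall p. G(p,p))
Finally move all quantifiers to the prefix:
  exists w. forall u. forall p. (~G(w,w) | ~G(u,u) | G(p,p))
The prefix is exists w forall u forall p: 2 universal, 1 existential.

2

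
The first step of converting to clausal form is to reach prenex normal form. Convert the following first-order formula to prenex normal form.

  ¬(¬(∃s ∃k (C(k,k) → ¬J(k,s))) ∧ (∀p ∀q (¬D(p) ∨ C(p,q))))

Rewrite implications/biconditionals: A → B as ¬A ∨ B.
  ¬(¬(∃s ∃k (¬C(k,k) ∨ ¬J(k,s))) ∧ (∀p ∀q (¬D(p) ∨ C(p,q))))
Drive negations inward (¬∀x A ≡ ∃x ¬A, ¬∃x A ≡ ∀x ¬A, De Morgan for ∧/∨):
  (∃s ∃k (¬C(k,k) ∨ ¬J(k,s))) ∨ (∃p ∃q (D(p) ∧ ¬C(p,q)))
Pull the quantifiers to the front (each side's bound variable is not free in the other side):
  ∃s ∃k ∃p ∃q (¬C(k,k) ∨ ¬J(k,s) ∨ D(p) ∧ ¬C(p,q))

∃s ∃k ∃p ∃q (¬C(k,k) ∨ ¬J(k,s) ∨ D(p) ∧ ¬C(p,q))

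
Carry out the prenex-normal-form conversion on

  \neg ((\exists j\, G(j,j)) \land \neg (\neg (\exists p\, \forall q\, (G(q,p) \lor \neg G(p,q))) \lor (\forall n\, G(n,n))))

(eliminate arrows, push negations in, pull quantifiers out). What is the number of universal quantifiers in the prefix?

3

Push ¬ through the quantifiers and connectives to reach negation normal form:
  (\forall j\, \neg G(j,j)) \lor (\forall p\, \exists q\, (\neg G(q,p) \land G(p,q))) \lor (\forall n\, G(n,n))
All bound variables are already distinct, so no renaming is needed.
Finally move all quantifiers to the prefix:
  \forall j\, \forall p\, \exists q\, \forall n\, (\neg G(j,j) \lor \neg G(q,p) \land G(p,q) \lor G(n,n))
The prefix is \forall j \forall p \exists q \forall n: 3 universal, 1 existential.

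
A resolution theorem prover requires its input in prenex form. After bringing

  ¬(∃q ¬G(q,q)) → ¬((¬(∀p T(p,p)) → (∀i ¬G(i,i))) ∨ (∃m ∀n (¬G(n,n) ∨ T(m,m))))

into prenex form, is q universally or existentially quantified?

existential

Rewrite implications/biconditionals: A → B as ¬A ∨ B.
  ¬¬(∃q ¬G(q,q)) ∨ ¬(¬¬(∀p T(p,p)) ∨ (∀i ¬G(i,i)) ∨ (∃m ∀n (¬G(n,n) ∨ T(m,m))))
Move each ¬ inward, flipping quantifiers it crosses:
  (∃q ¬G(q,q)) ∨ (∃p ¬T(p,p)) ∧ (∃i G(i,i)) ∧ (∀m ∃n (G(n,n) ∧ ¬T(m,m)))
Pull the quantifiers to the front (each side's bound variable is not free in the other side):
  ∃q ∃p ∃i ∀m ∃n (¬G(q,q) ∨ ¬T(p,p) ∧ G(i,i) ∧ G(n,n) ∧ ¬T(m,m))
The quantifier ∃q sits under an even number of negations (counting the antecedent side of each →), so it remains existential.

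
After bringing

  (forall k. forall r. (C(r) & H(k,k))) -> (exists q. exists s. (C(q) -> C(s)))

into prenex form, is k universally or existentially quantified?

existential

Rewrite implications/biconditionals: A → B as ¬A ∨ B.
  ~(forall k. forall r. (C(r) & H(k,k))) | (exists q. exists s. (~C(q) | C(s)))
Move each ¬ inward, flipping quantifiers it crosses:
  (exists k. exists r. (~C(r) | ~H(k,k))) | (exists q. exists s. (~C(q) | C(s)))
All bound variables are already distinct, so no renaming is needed.
Finally move all quantifiers to the prefix:
  exists k. exists r. exists q. exists s. (~C(r) | ~H(k,k) | ~C(q) | C(s))
The quantifier forall k sits under an odd number of negations (counting the antecedent side of each →), so it flips to exists k.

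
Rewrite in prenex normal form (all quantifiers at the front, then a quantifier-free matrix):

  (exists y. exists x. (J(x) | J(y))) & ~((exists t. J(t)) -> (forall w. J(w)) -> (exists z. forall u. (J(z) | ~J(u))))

Rewrite implications/biconditionals: A → B as ¬A ∨ B.
  (exists y. exists x. (J(x) | J(y))) & ~(~(exists t. J(t)) | ~(forall w. J(w)) | (exists z. forall u. (J(z) | ~J(u))))
Push ¬ through the quantifiers and connectives to reach negation normal form:
  (exists y. exists x. (J(x) | J(y))) & (exists t. J(t)) & (forall w. J(w)) & (forall z. exists u. (~J(z) & J(u)))
All bound variables are already distinct, so no renaming is needed.
Extract every quantifier outward, since the variables are now distinct and don't occur free across branches:
  exists y. exists x. exists t. forall w. forall z. exists u. ((J(x) | J(y)) & J(t) & J(w) & ~J(z) & J(u))

exists y. exists x. exists t. forall w. forall z. exists u. ((J(x) | J(y)) & J(t) & J(w) & ~J(z) & J(u))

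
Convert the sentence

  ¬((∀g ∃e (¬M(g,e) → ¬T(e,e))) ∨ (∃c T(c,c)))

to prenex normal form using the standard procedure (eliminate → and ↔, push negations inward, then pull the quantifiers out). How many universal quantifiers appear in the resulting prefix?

2

Rewrite implications/biconditionals: A → B as ¬A ∨ B.
  ¬((∀g ∃e (¬¬M(g,e) ∨ ¬T(e,e))) ∨ (∃c T(c,c)))
Drive negations inward (¬∀x A ≡ ∃x ¬A, ¬∃x A ≡ ∀x ¬A, De Morgan for ∧/∨):
  (∃g ∀e (¬M(g,e) ∧ T(e,e))) ∧ (∀c ¬T(c,c))
Extract every quantifier outward, since the variables are now distinct and don't occur free across branches:
  ∃g ∀e ∀c (¬M(g,e) ∧ T(e,e) ∧ ¬T(c,c))
The prefix is ∃g ∀e ∀c: 2 universal, 1 existential.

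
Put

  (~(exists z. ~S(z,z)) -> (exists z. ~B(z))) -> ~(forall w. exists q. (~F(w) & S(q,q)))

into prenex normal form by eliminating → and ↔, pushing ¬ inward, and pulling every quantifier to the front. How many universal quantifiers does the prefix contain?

Rewrite implications/biconditionals: A → B as ¬A ∨ B.
  ~(~~(exists z. ~S(z,z)) | (exists z. ~B(z))) | ~(forall w. exists q. (~F(w) & S(q,q)))
Drive negations inward (¬∀x A ≡ ∃x ¬A, ¬∃x A ≡ ∀x ¬A, De Morgan for ∧/∨):
  (forall z. S(z,z)) & (forall z. B(z)) | (exists w. forall q. (F(w) | ~S(q,q)))
Rename bound variables to avoid capture: z↦y.
  (forall z. S(z,z)) & (forall y. B(y)) | (exists w. forall q. (F(w) | ~S(q,q)))
Extract every quantifier outward, since the variables are now distinct and don't occur free across branches:
  forall z. forall y. exists w. forall q. (S(z,z) & B(y) | F(w) | ~S(q,q))
The prefix is forall z forall y exists w forall q: 3 universal, 1 existential.

3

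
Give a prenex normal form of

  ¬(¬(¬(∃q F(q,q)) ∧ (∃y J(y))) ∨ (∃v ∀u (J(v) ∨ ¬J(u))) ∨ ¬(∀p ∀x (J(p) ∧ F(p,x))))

∀q ∃y ∀v ∃u ∀p ∀x (¬F(q,q) ∧ J(y) ∧ ¬J(v) ∧ J(u) ∧ J(p) ∧ F(p,x))

Drive negations inward (¬∀x A ≡ ∃x ¬A, ¬∃x A ≡ ∀x ¬A, De Morgan for ∧/∨):
  (∀q ¬F(q,q)) ∧ (∃y J(y)) ∧ (∀v ∃u (¬J(v) ∧ J(u))) ∧ (∀p ∀x (J(p) ∧ F(p,x)))
Extract every quantifier outward, since the variables are now distinct and don't occur free across branches:
  ∀q ∃y ∀v ∃u ∀p ∀x (¬F(q,q) ∧ J(y) ∧ ¬J(v) ∧ J(u) ∧ J(p) ∧ F(p,x))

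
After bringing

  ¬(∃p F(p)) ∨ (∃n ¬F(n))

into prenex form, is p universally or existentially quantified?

universal

Push ¬ through the quantifiers and connectives to reach negation normal form:
  (∀p ¬F(p)) ∨ (∃n ¬F(n))
All bound variables are already distinct, so no renaming is needed.
Finally move all quantifiers to the prefix:
  ∀p ∃n (¬F(p) ∨ ¬F(n))
The quantifier ∃p sits under an odd number of negations, so it flips to ∀p.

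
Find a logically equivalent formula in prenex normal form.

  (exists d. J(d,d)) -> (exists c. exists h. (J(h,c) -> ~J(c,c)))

forall d. exists c. exists h. (~J(d,d) | ~J(h,c) | ~J(c,c))

Eliminate → and ↔ using ¬ and ∨.
  ~(exists d. J(d,d)) | (exists c. exists h. (~J(h,c) | ~J(c,c)))
Drive negations inward (¬∀x A ≡ ∃x ¬A, ¬∃x A ≡ ∀x ¬A, De Morgan for ∧/∨):
  (forall d. ~J(d,d)) | (exists c. exists h. (~J(h,c) | ~J(c,c)))
Pull the quantifiers to the front (each side's bound variable is not free in the other side):
  forall d. exists c. exists h. (~J(d,d) | ~J(h,c) | ~J(c,c))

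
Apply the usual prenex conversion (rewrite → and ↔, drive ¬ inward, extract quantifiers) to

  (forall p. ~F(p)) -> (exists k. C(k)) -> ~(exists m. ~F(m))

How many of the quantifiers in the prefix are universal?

2

Rewrite implications/biconditionals: A → B as ¬A ∨ B.
  ~(forall p. ~F(p)) | ~(exists k. C(k)) | ~(exists m. ~F(m))
Push ¬ through the quantifiers and connectives to reach negation normal form:
  (exists p. F(p)) | (forall k. ~C(k)) | (forall m. F(m))
All bound variables are already distinct, so no renaming is needed.
Finally move all quantifiers to the prefix:
  exists p. forall k. forall m. (F(p) | ~C(k) | F(m))
The prefix is exists p forall k forall m: 2 universal, 1 existential.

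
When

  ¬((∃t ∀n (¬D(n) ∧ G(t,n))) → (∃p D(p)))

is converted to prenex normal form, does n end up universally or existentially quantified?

universal

Rewrite implications/biconditionals: A → B as ¬A ∨ B.
  ¬(¬(∃t ∀n (¬D(n) ∧ G(t,n))) ∨ (∃p D(p)))
Drive negations inward (¬∀x A ≡ ∃x ¬A, ¬∃x A ≡ ∀x ¬A, De Morgan for ∧/∨):
  (∃t ∀n (¬D(n) ∧ G(t,n))) ∧ (∀p ¬D(p))
Finally move all quantifiers to the prefix:
  ∃t ∀n ∀p (¬D(n) ∧ G(t,n) ∧ ¬D(p))
The quantifier ∀n sits under an even number of negations (counting the antecedent side of each →), so it remains universal.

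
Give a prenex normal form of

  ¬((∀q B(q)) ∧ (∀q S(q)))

∃q ∃s (¬B(q) ∨ ¬S(s))

Move each ¬ inward, flipping quantifiers it crosses:
  (∃q ¬B(q)) ∨ (∃q ¬S(q))
Standardize variables apart so no two quantifiers bind the same name: q↦s.
  (∃q ¬B(q)) ∨ (∃s ¬S(s))
Extract every quantifier outward, since the variables are now distinct and don't occur free across branches:
  ∃q ∃s (¬B(q) ∨ ¬S(s))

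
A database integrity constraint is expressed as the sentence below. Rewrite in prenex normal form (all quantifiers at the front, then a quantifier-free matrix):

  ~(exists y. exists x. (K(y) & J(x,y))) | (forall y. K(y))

forall y. forall x. forall v. (~K(y) | ~J(x,y) | K(v))

Move each ¬ inward, flipping quantifiers it crosses:
  (forall y. forall x. (~K(y) | ~J(x,y))) | (forall y. K(y))
Standardize variables apart so no two quantifiers bind the same name: y↦v.
  (forall y. forall x. (~K(y) | ~J(x,y))) | (forall v. K(v))
Extract every quantifier outward, since the variables are now distinct and don't occur free across branches:
  forall y. forall x. forall v. (~K(y) | ~J(x,y) | K(v))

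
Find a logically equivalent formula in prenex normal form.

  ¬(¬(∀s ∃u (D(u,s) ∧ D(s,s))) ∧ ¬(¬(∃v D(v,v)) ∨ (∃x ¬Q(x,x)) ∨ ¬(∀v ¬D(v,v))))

∀s ∃u ∀v ∃x ∃c (D(u,s) ∧ D(s,s) ∨ ¬D(v,v) ∨ ¬Q(x,x) ∨ D(c,c))

Push ¬ through the quantifiers and connectives to reach negation normal form:
  (∀s ∃u (D(u,s) ∧ D(s,s))) ∨ (∀v ¬D(v,v)) ∨ (∃x ¬Q(x,x)) ∨ (∃v D(v,v))
Give each quantifier a distinct variable: v↦c.
  (∀s ∃u (D(u,s) ∧ D(s,s))) ∨ (∀v ¬D(v,v)) ∨ (∃x ¬Q(x,x)) ∨ (∃c D(c,c))
Finally move all quantifiers to the prefix:
  ∀s ∃u ∀v ∃x ∃c (D(u,s) ∧ D(s,s) ∨ ¬D(v,v) ∨ ¬Q(x,x) ∨ D(c,c))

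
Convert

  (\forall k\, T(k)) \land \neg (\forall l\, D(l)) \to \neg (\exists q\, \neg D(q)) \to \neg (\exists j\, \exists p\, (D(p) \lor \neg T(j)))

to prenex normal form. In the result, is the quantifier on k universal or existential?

existential

Rewrite implications/biconditionals: A → B as ¬A ∨ B.
  \neg ((\forall k\, T(k)) \land \neg (\forall l\, D(l))) \lor \neg \neg (\exists q\, \neg D(q)) \lor \neg (\exists j\, \exists p\, (D(p) \lor \neg T(j)))
Drive negations inward (¬∀x A ≡ ∃x ¬A, ¬∃x A ≡ ∀x ¬A, De Morgan for ∧/∨):
  (\exists k\, \neg T(k)) \lor (\forall l\, D(l)) \lor (\exists q\, \neg D(q)) \lor (\forall j\, \forall p\, (\neg D(p) \land T(j)))
All bound variables are already distinct, so no renaming is needed.
Finally move all quantifiers to the prefix:
  \exists k\, \forall l\, \exists q\, \forall j\, \forall p\, (\neg T(k) \lor D(l) \lor \neg D(q) \lor \neg D(p) \land T(j))
The quantifier \forall k sits under an odd number of negations (counting the antecedent side of each →), so it flips to \exists k.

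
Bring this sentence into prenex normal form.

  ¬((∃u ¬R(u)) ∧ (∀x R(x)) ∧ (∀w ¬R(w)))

∀u ∃x ∃w (R(u) ∨ ¬R(x) ∨ R(w))

Move each ¬ inward, flipping quantifiers it crosses:
  (∀u R(u)) ∨ (∃x ¬R(x)) ∨ (∃w R(w))
Pull the quantifiers to the front (each side's bound variable is not free in the other side):
  ∀u ∃x ∃w (R(u) ∨ ¬R(x) ∨ R(w))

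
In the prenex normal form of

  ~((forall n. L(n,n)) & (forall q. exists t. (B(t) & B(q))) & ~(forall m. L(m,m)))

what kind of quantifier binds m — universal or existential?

Drive negations inward (¬∀x A ≡ ∃x ¬A, ¬∃x A ≡ ∀x ¬A, De Morgan for ∧/∨):
  (exists n. ~L(n,n)) | (exists q. forall t. (~B(t) | ~B(q))) | (forall m. L(m,m))
All bound variables are already distinct, so no renaming is needed.
Pull the quantifiers to the front (each side's bound variable is not free in the other side):
  exists n. exists q. forall t. forall m. (~L(n,n) | ~B(t) | ~B(q) | L(m,m))
The quantifier forall m sits under an even number of negations, so it remains universal.

universal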